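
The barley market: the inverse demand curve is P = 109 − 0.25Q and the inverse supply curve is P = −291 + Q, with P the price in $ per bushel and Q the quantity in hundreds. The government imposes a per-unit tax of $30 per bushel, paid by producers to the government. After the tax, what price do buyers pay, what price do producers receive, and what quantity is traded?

Inverting to Q(P) form: Qd = 436 − 4P; Qs = P + 291.
Without the tax, 436 − 4P = P + 291 gives 5P = 145, so P* = $29 and Q* = 320.
With the tax collected from producers, supply shifts: Qs = (P − 30) + 291.
New equilibrium: buyers pay $35, producers receive $5, Q = 296. (Wedge: Pb − Ps = 30.)
The less price-elastic side of the market bears the larger share of a per-unit tax.

Buyers pay $35; producers receive $5; quantity = 296.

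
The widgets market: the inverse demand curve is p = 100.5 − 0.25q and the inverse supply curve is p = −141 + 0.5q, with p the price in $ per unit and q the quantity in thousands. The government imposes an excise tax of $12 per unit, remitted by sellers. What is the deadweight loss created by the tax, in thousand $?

Rewrite in direct form: qd = 402 − 4p and qs = 2p + 282.
Before the tax: set 402 − 4p = 2p + 282 → p* = $20, q* = 322.
With the tax collected from sellers, supply shifts: qs = 2(p − 12) + 282.
Solving gives q = 306 with buyers paying $24 and sellers receiving $12 (the $12 wedge).
Quantity falls by |ΔQ| = |322 − 306| = 16.
DWL = ½ · t · |ΔQ| = ½ · 12 · 16 = $96.

Deadweight loss = $96 thousand.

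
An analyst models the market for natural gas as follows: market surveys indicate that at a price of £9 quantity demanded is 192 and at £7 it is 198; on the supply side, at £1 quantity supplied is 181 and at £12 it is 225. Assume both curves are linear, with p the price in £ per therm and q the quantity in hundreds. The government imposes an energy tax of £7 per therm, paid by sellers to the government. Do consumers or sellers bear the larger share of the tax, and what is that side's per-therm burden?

Demand slope: (198 − 192)/(7 − 9) = -3, so qd = 219 − 3p.
Supply slope: (225 − 181)/(12 − 1) = 4, so qs = 4p + 177.
Before the tax: set 219 − 3p = 4p + 177 → p* = £6, q* = 201.
With the tax collected from sellers, supply shifts: qs = 4(p − 7) + 177.
New equilibrium: consumers pay £10, sellers receive £3, q = 189. (Wedge: pb − ps = 7.)
Per-therm burden: consumers £4, sellers £3.
Consumers take the larger share because demand is less price-elastic here (demand slope 3 vs supply slope 4).
The less price-elastic side of the market bears the larger share of a per-unit tax.

Consumers bear the larger share: £4 per therm.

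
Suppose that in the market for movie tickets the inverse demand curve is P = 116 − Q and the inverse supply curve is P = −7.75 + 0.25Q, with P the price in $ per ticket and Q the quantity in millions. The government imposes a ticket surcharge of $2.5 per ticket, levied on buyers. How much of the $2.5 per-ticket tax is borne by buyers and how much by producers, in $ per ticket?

Buyers bear $2 per ticket; producers bear $0.5 per ticket.

Inverting to Q(P) form: Qd = 116 − P; Qs = 4P + 31.
Without the tax, 116 − P = 4P + 31 gives 5P = 85, so P* = $17 and Q* = 99.
With the tax collected from buyers, demand (in seller-price terms) shifts: Qd = 116 − (P + 2.5).
New equilibrium: buyers pay $19, producers receive $16.5, Q = 97. (Wedge: Pb − Ps = 2.5.)
Burden on buyers: $2; on producers: $0.5. (They sum to $2.5.)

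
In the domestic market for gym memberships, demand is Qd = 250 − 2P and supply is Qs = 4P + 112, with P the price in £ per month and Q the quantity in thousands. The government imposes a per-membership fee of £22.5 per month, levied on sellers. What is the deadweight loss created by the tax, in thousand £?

Deadweight loss = £337.5 thousand.

Without the tax, 250 − 2P = 4P + 112 gives 6P = 138, so P* = £23 and Q* = 204.
With the tax collected from sellers, supply shifts: Qs = 4(P − 22.5) + 112.
Solving gives Q = 174 with consumers paying £38 and sellers receiving £15.5 (the £22.5 wedge).
Quantity falls by |ΔQ| = |204 − 174| = 30.
DWL = ½ · t · |ΔQ| = ½ · 22.5 · 30 = £337.5.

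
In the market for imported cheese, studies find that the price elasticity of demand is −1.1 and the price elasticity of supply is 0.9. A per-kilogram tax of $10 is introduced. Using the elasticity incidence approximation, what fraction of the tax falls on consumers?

Consumers' share ≈ 0.45.

Incidence ratio: consumers' share ≈ εs / (εs + |εd|) = 0.9 / (0.9 + 1.1) = 0.45.
Supply is the less elastic side, so consumers bear the smaller share.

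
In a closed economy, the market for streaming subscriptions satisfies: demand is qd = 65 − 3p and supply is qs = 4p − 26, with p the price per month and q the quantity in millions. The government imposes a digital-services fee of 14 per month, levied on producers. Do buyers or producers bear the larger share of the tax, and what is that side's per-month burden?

Buyers bear the larger share: 8 per month.

Before the tax: set 65 − 3p = 4p − 26 → p* = 13, q* = 26.
With the tax collected from producers, supply shifts: qs = 4(p − 14) − 26.
New equilibrium: buyers pay 21, producers receive 7, q = 2. (Wedge: pb − ps = 14.)
Per-month burden: buyers 8, producers 6.
Buyers take the larger share because demand is less price-elastic here (demand slope 3 vs supply slope 4).
The less price-elastic side of the market bears the larger share of a per-unit tax.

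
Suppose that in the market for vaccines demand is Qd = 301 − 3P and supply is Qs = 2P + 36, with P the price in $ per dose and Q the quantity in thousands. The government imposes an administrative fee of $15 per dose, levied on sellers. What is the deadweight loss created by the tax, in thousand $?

Without the tax, 301 − 3P = 2P + 36 gives 5P = 265, so P* = $53 and Q* = 142.
With the tax collected from sellers, supply shifts: Qs = 2(P − 15) + 36.
New equilibrium: consumers pay $59, sellers receive $44, Q = 124. (Wedge: Pb − Ps = 15.)
Quantity falls by |ΔQ| = |142 − 124| = 18.
DWL = ½ · t · |ΔQ| = ½ · 15 · 18 = $135.

Deadweight loss = $135 thousand.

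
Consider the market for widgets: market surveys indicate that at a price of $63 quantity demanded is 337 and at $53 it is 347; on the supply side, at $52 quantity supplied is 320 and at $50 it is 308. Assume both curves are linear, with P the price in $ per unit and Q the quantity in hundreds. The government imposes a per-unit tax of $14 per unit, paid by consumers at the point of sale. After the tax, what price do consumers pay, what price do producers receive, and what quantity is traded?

Consumers pay $68; producers receive $54; quantity = 332.

Demand slope: (347 − 337)/(53 − 63) = -1, so Qd = 400 − P.
Supply slope: (308 − 320)/(50 − 52) = 6, so Qs = 6P + 8.
Without the tax, 400 − P = 6P + 8 gives 7P = 392, so P* = $56 and Q* = 344.
With the tax collected from consumers, demand (in seller-price terms) shifts: Qd = 400 − (P + 14).
Solving gives Q = 332 with consumers paying $68 and producers receiving $54 (the $14 wedge).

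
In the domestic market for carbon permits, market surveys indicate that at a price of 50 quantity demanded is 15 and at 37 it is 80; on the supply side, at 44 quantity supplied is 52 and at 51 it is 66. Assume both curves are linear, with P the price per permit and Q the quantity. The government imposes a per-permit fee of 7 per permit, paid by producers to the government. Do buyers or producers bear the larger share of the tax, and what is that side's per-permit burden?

Producers bear the larger share: 5 per permit.

Demand slope: (80 − 15)/(37 − 50) = -5, so Qd = 265 − 5P.
Supply slope: (66 − 52)/(51 − 44) = 2, so Qs = 2P − 36.
Before the tax: set 265 − 5P = 2P − 36 → P* = 43, Q* = 50.
With the tax collected from producers, supply shifts: Qs = 2(P − 7) − 36.
Solving gives Q = 40 with buyers paying 45 and producers receiving 38 (the 7 wedge).
Per-permit burden: buyers 2, producers 5.
Producers take the larger share because supply is less price-elastic here (demand slope 5 vs supply slope 2).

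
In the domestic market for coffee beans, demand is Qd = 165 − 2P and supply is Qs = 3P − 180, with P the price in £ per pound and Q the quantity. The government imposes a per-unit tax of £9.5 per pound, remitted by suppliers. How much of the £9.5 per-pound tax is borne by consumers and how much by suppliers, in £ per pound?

Consumers bear £5.7 per pound; suppliers bear £3.8 per pound.

Before the tax: set 165 − 2P = 3P − 180 → P* = £69, Q* = 27.
With the tax collected from suppliers, supply shifts: Qs = 3(P − 9.5) − 180.
New equilibrium: consumers pay £74.7, suppliers receive £65.2, Q = 15.6. (Wedge: Pb − Ps = 9.5.)
Burden on consumers: £5.7; on suppliers: £3.8. (They sum to £9.5.)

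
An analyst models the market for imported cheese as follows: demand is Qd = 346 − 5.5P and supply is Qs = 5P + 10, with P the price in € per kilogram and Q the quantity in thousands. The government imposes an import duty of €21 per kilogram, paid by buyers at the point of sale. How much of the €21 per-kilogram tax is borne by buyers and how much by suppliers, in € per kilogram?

Buyers bear €10 per kilogram; suppliers bear €11 per kilogram.

Before the tax: set 346 − 5.5P = 5P + 10 → P* = €32, Q* = 170.
With the tax collected from buyers, demand (in seller-price terms) shifts: Qd = 346 − 5.5(P + 21).
New equilibrium: buyers pay €42, suppliers receive €21, Q = 115. (Wedge: Pb − Ps = 21.)
Burden on buyers: €10; on suppliers: €11. (They sum to €21.)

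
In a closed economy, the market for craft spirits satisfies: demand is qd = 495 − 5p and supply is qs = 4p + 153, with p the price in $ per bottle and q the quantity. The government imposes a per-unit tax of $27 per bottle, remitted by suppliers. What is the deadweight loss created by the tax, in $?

Deadweight loss = $810.

Before the tax: set 495 − 5p = 4p + 153 → p* = $38, q* = 305.
With the tax collected from suppliers, supply shifts: qs = 4(p − 27) + 153.
Solving gives q = 245 with consumers paying $50 and suppliers receiving $23 (the $27 wedge).
Quantity falls by |ΔQ| = |305 − 245| = 60.
DWL = ½ · t · |ΔQ| = ½ · 27 · 60 = $810.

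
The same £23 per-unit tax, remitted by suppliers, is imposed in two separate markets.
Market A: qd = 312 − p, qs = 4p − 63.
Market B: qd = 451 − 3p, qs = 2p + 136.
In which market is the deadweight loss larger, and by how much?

Market A: pre-tax p* = £75, q* = 237; post-tax q = 218.6; deadweight loss = £211.6.
Market B: pre-tax p* = £63, q* = 262; post-tax q = 234.4; deadweight loss = £317.4.
Difference: £211.6 vs £317.4 → market B is larger by £105.8.

Market B, by £105.8.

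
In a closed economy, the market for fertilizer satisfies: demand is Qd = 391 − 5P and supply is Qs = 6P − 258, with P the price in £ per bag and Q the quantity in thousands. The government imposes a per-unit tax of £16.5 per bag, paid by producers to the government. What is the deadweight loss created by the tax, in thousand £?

Deadweight loss = £371.25 thousand.

Without the tax, 391 − 5P = 6P − 258 gives 11P = 649, so P* = £59 and Q* = 96.
With the tax collected from producers, supply shifts: Qs = 6(P − 16.5) − 258.
Solving gives Q = 51 with consumers paying £68 and producers receiving £51.5 (the £16.5 wedge).
Quantity falls by |ΔQ| = |96 − 51| = 45.
DWL = ½ · t · |ΔQ| = ½ · 16.5 · 45 = £371.25.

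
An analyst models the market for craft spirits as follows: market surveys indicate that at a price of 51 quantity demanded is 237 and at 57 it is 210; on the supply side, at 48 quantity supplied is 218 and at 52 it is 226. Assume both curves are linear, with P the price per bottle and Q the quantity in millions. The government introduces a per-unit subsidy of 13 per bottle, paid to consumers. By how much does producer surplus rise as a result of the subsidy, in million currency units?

Producer surplus rises by 2133 million.

Demand slope: (210 − 237)/(57 − 51) = -4.5, so Qd = 466.5 − 4.5P.
Supply slope: (226 − 218)/(52 − 48) = 2, so Qs = 2P + 122.
Without the subsidy, 466.5 − 4.5P = 2P + 122 gives 6.5P = 344.5, so P* = 53 and Q* = 228.
With a per-unit subsidy paid to consumers, each effectively pays P − 13, so demand becomes Qd = 466.5 − 4.5(P − 13).
Solving gives Q = 246 with consumers paying 49 and suppliers receiving 62 (the 13 wedge).
ΔPS is the trapezoid between Q = 246 and Q = 228 of height 9: ½ · (228 + 246) · 9 = 2133.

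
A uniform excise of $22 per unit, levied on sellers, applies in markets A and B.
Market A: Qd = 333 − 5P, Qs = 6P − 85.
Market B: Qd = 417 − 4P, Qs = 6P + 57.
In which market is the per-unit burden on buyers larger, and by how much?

Market B, by $1.2.

Market A: pre-tax P* = $38, Q* = 143; post-tax Q = 83; per-unit burden on buyers = $12.
Market B: pre-tax P* = $36, Q* = 273; post-tax Q = 220.2; per-unit burden on buyers = $13.2.
Difference: $12 vs $13.2 → market B is larger by $1.2.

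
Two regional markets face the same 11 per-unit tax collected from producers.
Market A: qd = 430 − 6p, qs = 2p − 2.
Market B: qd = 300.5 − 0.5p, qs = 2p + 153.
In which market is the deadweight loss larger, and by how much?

Market A, by 66.55.

Market A: pre-tax p* = 54, q* = 106; post-tax q = 89.5; deadweight loss = 90.75.
Market B: pre-tax p* = 59, q* = 271; post-tax q = 266.6; deadweight loss = 24.2.
Difference: 90.75 vs 24.2 → market A is larger by 66.55.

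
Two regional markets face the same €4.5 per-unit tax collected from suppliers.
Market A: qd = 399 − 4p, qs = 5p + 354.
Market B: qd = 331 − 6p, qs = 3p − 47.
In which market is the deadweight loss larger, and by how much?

Market A: pre-tax p* = €5, q* = 379; post-tax q = 369; deadweight loss = €22.5.
Market B: pre-tax p* = €42, q* = 79; post-tax q = 70; deadweight loss = €20.25.
Difference: €22.5 vs €20.25 → market A is larger by €2.25.

Market A, by €2.25.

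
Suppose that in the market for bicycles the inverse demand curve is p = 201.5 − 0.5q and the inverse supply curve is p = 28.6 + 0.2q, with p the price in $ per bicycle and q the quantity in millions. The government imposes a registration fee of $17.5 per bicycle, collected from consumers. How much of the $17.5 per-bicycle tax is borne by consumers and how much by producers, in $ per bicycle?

Consumers bear $12.5 per bicycle; producers bear $5 per bicycle.

Inverting to q(p) form: qd = 403 − 2p; qs = 5p − 143.
Without the tax, 403 − 2p = 5p − 143 gives 7p = 546, so p* = $78 and q* = 247.
With the tax collected from consumers, demand (in seller-price terms) shifts: qd = 403 − 2(p + 17.5).
New equilibrium: consumers pay $90.5, producers receive $73, q = 222. (Wedge: pb − ps = 17.5.)
Burden on consumers: $12.5; on producers: $5. (They sum to $17.5.)
The less price-elastic side of the market bears the larger share of a per-unit tax.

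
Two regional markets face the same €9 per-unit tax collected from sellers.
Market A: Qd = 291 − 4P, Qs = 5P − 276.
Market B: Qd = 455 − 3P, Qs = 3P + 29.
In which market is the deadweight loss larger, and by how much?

Market A: pre-tax P* = €63, Q* = 39; post-tax Q = 19; deadweight loss = €90.
Market B: pre-tax P* = €71, Q* = 242; post-tax Q = 228.5; deadweight loss = €60.75.
Difference: €90 vs €60.75 → market A is larger by €29.25.

Market A, by €29.25.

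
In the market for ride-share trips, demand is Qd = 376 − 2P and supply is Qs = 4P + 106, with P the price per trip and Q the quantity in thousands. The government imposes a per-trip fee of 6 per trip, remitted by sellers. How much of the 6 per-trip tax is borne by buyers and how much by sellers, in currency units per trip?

Buyers bear 4 per trip; sellers bear 2 per trip.

Before the tax: set 376 − 2P = 4P + 106 → P* = 45, Q* = 286.
With the tax collected from sellers, supply shifts: Qs = 4(P − 6) + 106.
Solving gives Q = 278 with buyers paying 49 and sellers receiving 43 (the 6 wedge).
Burden on buyers: 4; on sellers: 2. (They sum to 6.)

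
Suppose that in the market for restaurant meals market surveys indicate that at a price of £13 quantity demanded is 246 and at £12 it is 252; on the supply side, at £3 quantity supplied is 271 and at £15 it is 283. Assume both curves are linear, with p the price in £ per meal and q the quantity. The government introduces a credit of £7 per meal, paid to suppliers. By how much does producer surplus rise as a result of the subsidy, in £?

Producer surplus rises by £1674.

Demand slope: (252 − 246)/(12 − 13) = -6, so qd = 324 − 6p.
Supply slope: (283 − 271)/(15 − 3) = 1, so qs = p + 268.
Without the subsidy, 324 − 6p = p + 268 gives 7p = 56, so p* = £8 and q* = 276.
With a per-unit subsidy paid to suppliers, each receives p + 7 per unit sold, so supply becomes qs = (p + 7) + 268.
Solving gives q = 282 with buyers paying £7 and suppliers receiving £14 (the £7 wedge).
ΔPS is the trapezoid between Q = 282 and Q = 276 of height £6: ½ · (276 + 282) · 6 = £1674.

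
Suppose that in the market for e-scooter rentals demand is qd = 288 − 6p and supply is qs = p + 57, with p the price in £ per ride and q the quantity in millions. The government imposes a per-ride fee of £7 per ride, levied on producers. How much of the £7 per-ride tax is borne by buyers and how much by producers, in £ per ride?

Buyers bear £1 per ride; producers bear £6 per ride.

Without the tax, 288 − 6p = p + 57 gives 7p = 231, so p* = £33 and q* = 90.
With the tax collected from producers, supply shifts: qs = (p − 7) + 57.
Solving gives q = 84 with buyers paying £34 and producers receiving £27 (the £7 wedge).
Burden on buyers: £1; on producers: £6. (They sum to £7.)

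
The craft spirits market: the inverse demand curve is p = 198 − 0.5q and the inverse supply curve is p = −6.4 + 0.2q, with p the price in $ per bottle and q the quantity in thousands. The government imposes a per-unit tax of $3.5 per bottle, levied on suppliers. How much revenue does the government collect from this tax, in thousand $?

Tax revenue = $1004.5 thousand.

Rewrite in direct form: qd = 396 − 2p and qs = 5p + 32.
Before the tax: set 396 − 2p = 5p + 32 → p* = $52, q* = 292.
With the tax collected from suppliers, supply shifts: qs = 5(p − 3.5) + 32.
New equilibrium: consumers pay $54.5, suppliers receive $51, q = 287. (Wedge: pb − ps = 3.5.)
Revenue = t · Q = 3.5 · 287 = $1004.5.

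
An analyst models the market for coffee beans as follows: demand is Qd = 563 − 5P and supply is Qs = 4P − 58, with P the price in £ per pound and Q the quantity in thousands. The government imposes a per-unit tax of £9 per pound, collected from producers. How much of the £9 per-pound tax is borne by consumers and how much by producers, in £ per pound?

Without the tax, 563 − 5P = 4P − 58 gives 9P = 621, so P* = £69 and Q* = 218.
With the tax collected from producers, supply shifts: Qs = 4(P − 9) − 58.
Solving gives Q = 198 with consumers paying £73 and producers receiving £64 (the £9 wedge).
Burden on consumers: £4; on producers: £5. (They sum to £9.)
The less price-elastic side of the market bears the larger share of a per-unit tax.

Consumers bear £4 per pound; producers bear £5 per pound.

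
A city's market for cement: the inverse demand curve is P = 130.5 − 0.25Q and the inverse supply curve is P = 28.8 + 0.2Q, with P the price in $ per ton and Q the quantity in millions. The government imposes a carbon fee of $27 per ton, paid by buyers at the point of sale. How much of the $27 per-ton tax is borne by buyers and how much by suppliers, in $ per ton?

Rewrite in direct form: Qd = 522 − 4P and Qs = 5P − 144.
Without the tax, 522 − 4P = 5P − 144 gives 9P = 666, so P* = $74 and Q* = 226.
With the tax collected from buyers, demand (in seller-price terms) shifts: Qd = 522 − 4(P + 27).
Solving gives Q = 166 with buyers paying $89 and suppliers receiving $62 (the $27 wedge).
Burden on buyers: $15; on suppliers: $12. (They sum to $27.)
The less price-elastic side of the market bears the larger share of a per-unit tax.

Buyers bear $15 per ton; suppliers bear $12 per ton.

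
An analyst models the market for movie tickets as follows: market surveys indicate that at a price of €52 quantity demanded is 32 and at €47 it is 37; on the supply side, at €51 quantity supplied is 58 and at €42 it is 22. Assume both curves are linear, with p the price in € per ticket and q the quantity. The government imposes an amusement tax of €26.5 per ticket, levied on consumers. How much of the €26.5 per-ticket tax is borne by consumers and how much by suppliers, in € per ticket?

Demand slope: (37 − 32)/(47 − 52) = -1, so qd = 84 − p.
Supply slope: (22 − 58)/(42 − 51) = 4, so qs = 4p − 146.
Before the tax: set 84 − p = 4p − 146 → p* = €46, q* = 38.
With the tax collected from consumers, demand (in seller-price terms) shifts: qd = 84 − (p + 26.5).
Solving gives q = 16.8 with consumers paying €67.2 and suppliers receiving €40.7 (the €26.5 wedge).
Burden on consumers: €21.2; on suppliers: €5.3. (They sum to €26.5.)
The less price-elastic side of the market bears the larger share of a per-unit tax.

Consumers bear €21.2 per ticket; suppliers bear €5.3 per ticket.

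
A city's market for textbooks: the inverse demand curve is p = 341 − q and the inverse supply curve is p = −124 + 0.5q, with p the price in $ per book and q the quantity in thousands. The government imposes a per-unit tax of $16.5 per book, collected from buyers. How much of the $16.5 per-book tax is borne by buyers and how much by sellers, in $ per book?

Inverting to q(p) form: qd = 341 − p; qs = 2p + 248.
Before the tax: set 341 − p = 2p + 248 → p* = $31, q* = 310.
With the tax collected from buyers, demand (in seller-price terms) shifts: qd = 341 − (p + 16.5).
New equilibrium: buyers pay $42, sellers receive $25.5, q = 299. (Wedge: pb − ps = 16.5.)
Burden on buyers: $11; on sellers: $5.5. (They sum to $16.5.)

Buyers bear $11 per book; sellers bear $5.5 per book.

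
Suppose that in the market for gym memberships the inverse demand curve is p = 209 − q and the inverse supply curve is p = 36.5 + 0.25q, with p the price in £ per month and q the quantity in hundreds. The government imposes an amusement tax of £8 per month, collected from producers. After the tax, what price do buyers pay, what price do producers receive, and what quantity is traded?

Inverting to q(p) form: qd = 209 − p; qs = 4p − 146.
Without the tax, 209 − p = 4p − 146 gives 5p = 355, so p* = £71 and q* = 138.
With the tax collected from producers, supply shifts: qs = 4(p − 8) − 146.
Solving gives q = 131.6 with buyers paying £77.4 and producers receiving £69.4 (the £8 wedge).

Buyers pay £77.4; producers receive £69.4; quantity = 131.6.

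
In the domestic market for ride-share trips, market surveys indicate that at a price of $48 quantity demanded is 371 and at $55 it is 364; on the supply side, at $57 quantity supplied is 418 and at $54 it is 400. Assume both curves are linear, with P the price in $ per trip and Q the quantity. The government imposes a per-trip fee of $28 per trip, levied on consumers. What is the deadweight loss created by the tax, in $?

Deadweight loss = $336.

Demand slope: (364 − 371)/(55 − 48) = -1, so Qd = 419 − P.
Supply slope: (400 − 418)/(54 − 57) = 6, so Qs = 6P + 76.
Before the tax: set 419 − P = 6P + 76 → P* = $49, Q* = 370.
With the tax collected from consumers, demand (in seller-price terms) shifts: Qd = 419 − (P + 28).
New equilibrium: consumers pay $73, suppliers receive $45, Q = 346. (Wedge: Pb − Ps = 28.)
Quantity falls by |ΔQ| = |370 − 346| = 24.
DWL = ½ · t · |ΔQ| = ½ · 28 · 24 = $336.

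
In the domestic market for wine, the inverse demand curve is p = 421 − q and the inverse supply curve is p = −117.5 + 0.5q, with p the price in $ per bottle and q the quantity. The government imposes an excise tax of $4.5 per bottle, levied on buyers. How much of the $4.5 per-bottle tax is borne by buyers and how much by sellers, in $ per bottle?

Buyers bear $3 per bottle; sellers bear $1.5 per bottle.

Inverting to q(p) form: qd = 421 − p; qs = 2p + 235.
Before the tax: set 421 − p = 2p + 235 → p* = $62, q* = 359.
With the tax collected from buyers, demand (in seller-price terms) shifts: qd = 421 − (p + 4.5).
Solving gives q = 356 with buyers paying $65 and sellers receiving $60.5 (the $4.5 wedge).
Burden on buyers: $3; on sellers: $1.5. (They sum to $4.5.)
The less price-elastic side of the market bears the larger share of a per-unit tax.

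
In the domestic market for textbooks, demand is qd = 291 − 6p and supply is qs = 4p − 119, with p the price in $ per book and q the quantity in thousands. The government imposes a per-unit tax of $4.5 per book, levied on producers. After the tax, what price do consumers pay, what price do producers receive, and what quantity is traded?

Without the tax, 291 − 6p = 4p − 119 gives 10p = 410, so p* = $41 and q* = 45.
With the tax collected from producers, supply shifts: qs = 4(p − 4.5) − 119.
New equilibrium: consumers pay $42.8, producers receive $38.3, q = 34.2. (Wedge: pb − ps = 4.5.)

Consumers pay $42.8; producers receive $38.3; quantity = 34.2.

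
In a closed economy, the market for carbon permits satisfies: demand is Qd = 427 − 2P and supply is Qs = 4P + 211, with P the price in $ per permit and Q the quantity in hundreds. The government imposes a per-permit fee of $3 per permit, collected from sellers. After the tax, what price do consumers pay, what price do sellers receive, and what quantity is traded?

Before the tax: set 427 − 2P = 4P + 211 → P* = $36, Q* = 355.
With the tax collected from sellers, supply shifts: Qs = 4(P − 3) + 211.
Solving gives Q = 351 with consumers paying $38 and sellers receiving $35 (the $3 wedge).
The less price-elastic side of the market bears the larger share of a per-unit tax.

Consumers pay $38; sellers receive $35; quantity = 351.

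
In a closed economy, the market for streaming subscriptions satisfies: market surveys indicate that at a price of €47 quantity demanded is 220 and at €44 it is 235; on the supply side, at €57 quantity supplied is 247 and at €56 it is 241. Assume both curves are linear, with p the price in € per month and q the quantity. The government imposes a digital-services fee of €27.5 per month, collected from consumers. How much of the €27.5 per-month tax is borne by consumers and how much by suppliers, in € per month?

Consumers bear €15 per month; suppliers bear €12.5 per month.

Demand slope: (235 − 220)/(44 − 47) = -5, so qd = 455 − 5p.
Supply slope: (241 − 247)/(56 − 57) = 6, so qs = 6p − 95.
Without the tax, 455 − 5p = 6p − 95 gives 11p = 550, so p* = €50 and q* = 205.
With the tax collected from consumers, demand (in seller-price terms) shifts: qd = 455 − 5(p + 27.5).
Solving gives q = 130 with consumers paying €65 and suppliers receiving €37.5 (the €27.5 wedge).
Burden on consumers: €15; on suppliers: €12.5. (They sum to €27.5.)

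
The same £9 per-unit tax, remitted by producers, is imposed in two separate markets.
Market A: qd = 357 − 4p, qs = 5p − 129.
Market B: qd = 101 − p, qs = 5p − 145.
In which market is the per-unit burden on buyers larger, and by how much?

Market A: pre-tax p* = £54, q* = 141; post-tax q = 121; per-unit burden on buyers = £5.
Market B: pre-tax p* = £41, q* = 60; post-tax q = 52.5; per-unit burden on buyers = £7.5.
Difference: £5 vs £7.5 → market B is larger by £2.5.

Market B, by £2.5.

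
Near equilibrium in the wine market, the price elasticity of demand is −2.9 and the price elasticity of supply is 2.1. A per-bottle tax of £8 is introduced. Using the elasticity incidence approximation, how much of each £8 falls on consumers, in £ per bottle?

Incidence ratio: consumers' share ≈ εs / (εs + |εd|) = 2.1 / (2.1 + 2.9) = 0.42.
So consumers bear ≈ 0.42 × £8 = £3.36; suppliers bear £4.64.

Consumers bear ≈ £3.36 per bottle.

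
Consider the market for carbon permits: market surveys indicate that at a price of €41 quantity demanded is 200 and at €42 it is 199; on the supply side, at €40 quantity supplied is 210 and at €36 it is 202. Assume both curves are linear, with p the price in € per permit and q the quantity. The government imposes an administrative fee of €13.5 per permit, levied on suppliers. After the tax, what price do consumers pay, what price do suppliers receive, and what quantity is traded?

Demand slope: (199 − 200)/(42 − 41) = -1, so qd = 241 − p.
Supply slope: (202 − 210)/(36 − 40) = 2, so qs = 2p + 130.
Before the tax: set 241 − p = 2p + 130 → p* = €37, q* = 204.
With the tax collected from suppliers, supply shifts: qs = 2(p − 13.5) + 130.
New equilibrium: consumers pay €46, suppliers receive €32.5, q = 195. (Wedge: pb − ps = 13.5.)

Consumers pay €46; suppliers receive €32.5; quantity = 195.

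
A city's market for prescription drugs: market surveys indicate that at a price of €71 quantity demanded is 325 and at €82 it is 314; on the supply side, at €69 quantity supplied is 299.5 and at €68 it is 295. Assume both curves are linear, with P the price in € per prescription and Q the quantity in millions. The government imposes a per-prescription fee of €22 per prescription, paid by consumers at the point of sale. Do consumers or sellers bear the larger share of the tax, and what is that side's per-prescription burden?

Demand slope: (314 − 325)/(82 − 71) = -1, so Qd = 396 − P.
Supply slope: (295 − 299.5)/(68 − 69) = 4.5, so Qs = 4.5P − 11.
Before the tax: set 396 − P = 4.5P − 11 → P* = €74, Q* = 322.
With the tax collected from consumers, demand (in seller-price terms) shifts: Qd = 396 − (P + 22).
New equilibrium: consumers pay €92, sellers receive €70, Q = 304. (Wedge: Pb − Ps = 22.)
Per-prescription burden: consumers €18, sellers €4.
Consumers take the larger share because demand is less price-elastic here (demand slope 1 vs supply slope 4.5).

Consumers bear the larger share: €18 per prescription.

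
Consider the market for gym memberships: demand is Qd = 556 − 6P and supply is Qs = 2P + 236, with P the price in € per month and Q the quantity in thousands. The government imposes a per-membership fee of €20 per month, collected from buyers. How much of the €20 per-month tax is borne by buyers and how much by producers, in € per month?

Buyers bear €5 per month; producers bear €15 per month.

Without the tax, 556 − 6P = 2P + 236 gives 8P = 320, so P* = €40 and Q* = 316.
With the tax collected from buyers, demand (in seller-price terms) shifts: Qd = 556 − 6(P + 20).
Solving gives Q = 286 with buyers paying €45 and producers receiving €25 (the €20 wedge).
Burden on buyers: €5; on producers: €15. (They sum to €20.)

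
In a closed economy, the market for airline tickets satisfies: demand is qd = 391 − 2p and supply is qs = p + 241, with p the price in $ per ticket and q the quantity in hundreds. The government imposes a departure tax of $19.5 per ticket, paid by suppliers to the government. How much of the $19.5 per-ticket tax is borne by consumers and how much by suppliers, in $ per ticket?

Before the tax: set 391 − 2p = p + 241 → p* = $50, q* = 291.
With the tax collected from suppliers, supply shifts: qs = (p − 19.5) + 241.
Solving gives q = 278 with consumers paying $56.5 and suppliers receiving $37 (the $19.5 wedge).
Burden on consumers: $6.5; on suppliers: $13. (They sum to $19.5.)

Consumers bear $6.5 per ticket; suppliers bear $13 per ticket.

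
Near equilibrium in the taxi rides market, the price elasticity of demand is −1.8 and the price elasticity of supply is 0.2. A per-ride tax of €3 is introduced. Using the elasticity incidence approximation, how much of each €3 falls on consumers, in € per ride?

Consumers bear ≈ €0.3 per ride.

Incidence ratio: consumers' share ≈ εs / (εs + |εd|) = 0.2 / (0.2 + 1.8) = 0.1.
So consumers bear ≈ 0.1 × €3 = €0.3; producers bear €2.7.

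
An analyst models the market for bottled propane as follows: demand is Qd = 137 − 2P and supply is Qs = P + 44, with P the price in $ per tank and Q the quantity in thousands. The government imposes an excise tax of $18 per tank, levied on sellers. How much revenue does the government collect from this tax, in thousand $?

Before the tax: set 137 − 2P = P + 44 → P* = $31, Q* = 75.
With the tax collected from sellers, supply shifts: Qs = (P − 18) + 44.
New equilibrium: buyers pay $37, sellers receive $19, Q = 63. (Wedge: Pb − Ps = 18.)
Revenue = t · Q = 18 · 63 = $1134.

Tax revenue = $1134 thousand.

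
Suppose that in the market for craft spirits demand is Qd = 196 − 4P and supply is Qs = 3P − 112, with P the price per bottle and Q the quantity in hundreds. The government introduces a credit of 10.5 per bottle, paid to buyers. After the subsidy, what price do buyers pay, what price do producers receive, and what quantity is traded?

Buyers pay 39.5; producers receive 50; quantity = 38.

Before the subsidy: set 196 − 4P = 3P − 112 → P* = 44, Q* = 20.
With a per-unit subsidy paid to buyers, each effectively pays P − 10.5, so demand becomes Qd = 196 − 4(P − 10.5).
New equilibrium: buyers pay 39.5, producers receive 50, Q = 38. (Wedge: Pb − Ps = −10.5.)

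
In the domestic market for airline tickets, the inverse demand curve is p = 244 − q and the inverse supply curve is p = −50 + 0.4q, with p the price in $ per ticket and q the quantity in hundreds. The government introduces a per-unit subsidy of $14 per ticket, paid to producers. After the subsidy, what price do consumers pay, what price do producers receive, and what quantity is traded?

Inverting to q(p) form: qd = 244 − p; qs = 2.5p + 125.
Without the subsidy, 244 − p = 2.5p + 125 gives 3.5p = 119, so p* = $34 and q* = 210.
With a per-unit subsidy paid to producers, each receives p + 14 per unit sold, so supply becomes qs = 2.5(p + 14) + 125.
New equilibrium: consumers pay $24, producers receive $38, q = 220. (Wedge: pb − ps = −14.)

Consumers pay $24; producers receive $38; quantity = 220.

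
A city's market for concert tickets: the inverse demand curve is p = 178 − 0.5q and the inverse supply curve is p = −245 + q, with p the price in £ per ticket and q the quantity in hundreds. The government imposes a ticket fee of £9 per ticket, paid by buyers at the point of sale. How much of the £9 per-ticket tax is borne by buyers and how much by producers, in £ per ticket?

Rewrite in direct form: qd = 356 − 2p and qs = p + 245.
Without the tax, 356 − 2p = p + 245 gives 3p = 111, so p* = £37 and q* = 282.
With the tax collected from buyers, demand (in seller-price terms) shifts: qd = 356 − 2(p + 9).
Solving gives q = 276 with buyers paying £40 and producers receiving £31 (the £9 wedge).
Burden on buyers: £3; on producers: £6. (They sum to £9.)

Buyers bear £3 per ticket; producers bear £6 per ticket.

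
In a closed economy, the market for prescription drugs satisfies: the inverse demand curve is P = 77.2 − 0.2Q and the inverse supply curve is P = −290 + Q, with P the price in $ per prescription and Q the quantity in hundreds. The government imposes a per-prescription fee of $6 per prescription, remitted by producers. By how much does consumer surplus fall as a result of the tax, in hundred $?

Consumer surplus falls by $303.5 hundred.

Inverting to Q(P) form: Qd = 386 − 5P; Qs = P + 290.
Without the tax, 386 − 5P = P + 290 gives 6P = 96, so P* = $16 and Q* = 306.
With the tax collected from producers, supply shifts: Qs = (P − 6) + 290.
New equilibrium: consumers pay $17, producers receive $11, Q = 301. (Wedge: Pb − Ps = 6.)
ΔCS is the trapezoid between Q = 301 and Q = 306 of height $1: ½ · (306 + 301) · 1 = $303.5.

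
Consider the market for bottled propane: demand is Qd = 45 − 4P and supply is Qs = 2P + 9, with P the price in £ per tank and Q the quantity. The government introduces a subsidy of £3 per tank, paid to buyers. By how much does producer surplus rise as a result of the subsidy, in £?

Producer surplus rises by £46.

Without the subsidy, 45 − 4P = 2P + 9 gives 6P = 36, so P* = £6 and Q* = 21.
With a per-unit subsidy paid to buyers, each effectively pays P − 3, so demand becomes Qd = 45 − 4(P − 3).
New equilibrium: buyers pay £5, producers receive £8, Q = 25. (Wedge: Pb − Ps = −3.)
ΔPS is the trapezoid between Q = 25 and Q = 21 of height £2: ½ · (21 + 25) · 2 = £46.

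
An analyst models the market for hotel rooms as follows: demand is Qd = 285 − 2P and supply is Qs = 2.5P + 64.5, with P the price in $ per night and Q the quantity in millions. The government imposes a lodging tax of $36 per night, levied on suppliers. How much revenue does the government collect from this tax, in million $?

Tax revenue = $5292 million.

Before the tax: set 285 − 2P = 2.5P + 64.5 → P* = $49, Q* = 187.
With the tax collected from suppliers, supply shifts: Qs = 2.5(P − 36) + 64.5.
New equilibrium: consumers pay $69, suppliers receive $33, Q = 147. (Wedge: Pb − Ps = 36.)
Revenue = t · Q = 36 · 147 = $5292.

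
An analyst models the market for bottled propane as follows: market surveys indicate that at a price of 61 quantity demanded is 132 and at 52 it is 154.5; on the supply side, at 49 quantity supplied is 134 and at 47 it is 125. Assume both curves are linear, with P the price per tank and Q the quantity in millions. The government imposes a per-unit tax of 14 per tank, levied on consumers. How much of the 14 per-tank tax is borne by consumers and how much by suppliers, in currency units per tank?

Demand slope: (154.5 − 132)/(52 − 61) = -2.5, so Qd = 284.5 − 2.5P.
Supply slope: (125 − 134)/(47 − 49) = 4.5, so Qs = 4.5P − 86.5.
Before the tax: set 284.5 − 2.5P = 4.5P − 86.5 → P* = 53, Q* = 152.
With the tax collected from consumers, demand (in seller-price terms) shifts: Qd = 284.5 − 2.5(P + 14).
New equilibrium: consumers pay 62, suppliers receive 48, Q = 129.5. (Wedge: Pb − Ps = 14.)
Burden on consumers: 9; on suppliers: 5. (They sum to 14.)
The less price-elastic side of the market bears the larger share of a per-unit tax.

Consumers bear 9 per tank; suppliers bear 5 per tank.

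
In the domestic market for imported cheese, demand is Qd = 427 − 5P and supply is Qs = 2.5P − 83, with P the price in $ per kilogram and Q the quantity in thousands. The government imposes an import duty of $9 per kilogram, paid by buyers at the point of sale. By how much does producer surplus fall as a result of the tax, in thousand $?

Producer surplus falls by $477 thousand.

Before the tax: set 427 − 5P = 2.5P − 83 → P* = $68, Q* = 87.
With the tax collected from buyers, demand (in seller-price terms) shifts: Qd = 427 − 5(P + 9).
Solving gives Q = 72 with buyers paying $71 and suppliers receiving $62 (the $9 wedge).
ΔPS is the trapezoid between Q = 72 and Q = 87 of height $6: ½ · (87 + 72) · 6 = $477.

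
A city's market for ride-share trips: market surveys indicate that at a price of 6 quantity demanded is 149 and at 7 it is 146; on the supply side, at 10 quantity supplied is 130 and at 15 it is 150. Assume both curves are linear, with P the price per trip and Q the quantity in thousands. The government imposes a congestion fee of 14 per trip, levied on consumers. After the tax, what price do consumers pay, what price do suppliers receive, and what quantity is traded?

Consumers pay 19; suppliers receive 5; quantity = 110.

Demand slope: (146 − 149)/(7 − 6) = -3, so Qd = 167 − 3P.
Supply slope: (150 − 130)/(15 − 10) = 4, so Qs = 4P + 90.
Before the tax: set 167 − 3P = 4P + 90 → P* = 11, Q* = 134.
With the tax collected from consumers, demand (in seller-price terms) shifts: Qd = 167 − 3(P + 14).
New equilibrium: consumers pay 19, suppliers receive 5, Q = 110. (Wedge: Pb − Ps = 14.)
The less price-elastic side of the market bears the larger share of a per-unit tax.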